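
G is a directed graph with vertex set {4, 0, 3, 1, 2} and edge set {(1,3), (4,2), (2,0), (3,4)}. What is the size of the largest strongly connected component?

1

{0} is an SCC by itself.
{1} is an SCC by itself.
{4} is an SCC by itself.
{3} is an SCC by itself.
{2} is an SCC by itself.
The largest has 1 vertex.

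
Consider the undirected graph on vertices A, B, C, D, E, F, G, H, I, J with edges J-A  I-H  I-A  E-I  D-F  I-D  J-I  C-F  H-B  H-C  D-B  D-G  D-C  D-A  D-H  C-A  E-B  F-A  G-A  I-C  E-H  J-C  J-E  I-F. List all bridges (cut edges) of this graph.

The edges on the cycle J-E-I-D-G-A-J are not bridges since each lies on that cycle.
Every edge lies on some cycle, so there are no bridges.

none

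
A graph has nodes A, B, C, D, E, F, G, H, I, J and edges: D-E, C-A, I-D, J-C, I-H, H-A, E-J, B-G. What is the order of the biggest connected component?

F is isolated — a component by itself.
Starting from B we can reach B, G. That is one component of size 2.
Starting from A we can reach A, C, D, E, H, I, J. That is one component of size 7.
The largest has 7 vertices.

7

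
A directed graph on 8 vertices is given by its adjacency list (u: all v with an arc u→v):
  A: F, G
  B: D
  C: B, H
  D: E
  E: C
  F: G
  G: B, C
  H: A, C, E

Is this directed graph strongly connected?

From B we can reach every vertex (A, B, C, D, E, F, G, H), and every vertex can reach B (A, B, C, D, E, F, G, H). So the whole graph is one strongly connected component.

Yes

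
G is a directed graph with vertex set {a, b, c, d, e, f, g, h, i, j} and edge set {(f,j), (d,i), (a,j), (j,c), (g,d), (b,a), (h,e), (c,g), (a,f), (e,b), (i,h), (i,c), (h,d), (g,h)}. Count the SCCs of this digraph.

{a, b, c, d, e, f, g, h, i, j} are all mutually reachable — one SCC of size 10.
That gives 1 strongly connected component.

1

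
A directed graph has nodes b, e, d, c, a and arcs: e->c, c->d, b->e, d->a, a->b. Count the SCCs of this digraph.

1

{a, b, c, d, e} are all mutually reachable — one SCC of size 5.
That gives 1 strongly connected component.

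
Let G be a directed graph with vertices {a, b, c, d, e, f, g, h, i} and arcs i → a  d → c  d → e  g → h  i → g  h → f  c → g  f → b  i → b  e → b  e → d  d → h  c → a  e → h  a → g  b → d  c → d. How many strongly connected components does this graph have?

2

{a, b, c, d, e, f, g, h} are all mutually reachable — one SCC of size 8.
{i} is an SCC by itself.
That gives 2 strongly connected components.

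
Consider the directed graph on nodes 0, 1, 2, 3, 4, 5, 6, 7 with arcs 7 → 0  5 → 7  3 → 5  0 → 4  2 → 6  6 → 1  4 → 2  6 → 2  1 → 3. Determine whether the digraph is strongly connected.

From 4 we can reach every vertex (0, 1, 2, 3, 4, 5, 6, 7), and every vertex can reach 4 (0, 1, 2, 3, 4, 5, 6, 7). So the whole graph is one strongly connected component.

Yes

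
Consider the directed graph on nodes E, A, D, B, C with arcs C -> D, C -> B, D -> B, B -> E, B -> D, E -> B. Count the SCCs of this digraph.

3

{B, D, E} are all mutually reachable — one SCC of size 3.
{C} is an SCC by itself.
{A} is an SCC by itself.
That gives 3 strongly connected components.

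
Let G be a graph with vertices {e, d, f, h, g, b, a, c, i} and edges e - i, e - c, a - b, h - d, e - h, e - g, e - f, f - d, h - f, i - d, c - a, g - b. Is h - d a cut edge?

After removing h - d, the path h-f-d still connects them, so the edge is not a bridge.

No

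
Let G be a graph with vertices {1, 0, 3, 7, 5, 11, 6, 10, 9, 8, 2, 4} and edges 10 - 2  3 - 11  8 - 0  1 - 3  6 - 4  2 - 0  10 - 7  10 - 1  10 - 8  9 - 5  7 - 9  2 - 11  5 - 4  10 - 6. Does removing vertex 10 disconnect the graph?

Yes

Deleting 10 raises the number of components from 1 to 2, so 10 is a cut vertex.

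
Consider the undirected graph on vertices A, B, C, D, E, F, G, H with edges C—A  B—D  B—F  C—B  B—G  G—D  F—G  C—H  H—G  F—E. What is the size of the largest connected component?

Starting from A we can reach A, B, C, D, E, F, G, H. That is one component of size 8.
The largest has 8 vertices.

8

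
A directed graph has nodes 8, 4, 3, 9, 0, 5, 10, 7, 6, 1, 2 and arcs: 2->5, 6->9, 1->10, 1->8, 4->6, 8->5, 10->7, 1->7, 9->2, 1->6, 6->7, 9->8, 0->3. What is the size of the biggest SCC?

1

{4} is an SCC by itself.
{1} is an SCC by itself.
{8} is an SCC by itself.
{6} is an SCC by itself.
{5} is an SCC by itself.
(and 6 more singleton SCCs)
The largest has 1 vertex.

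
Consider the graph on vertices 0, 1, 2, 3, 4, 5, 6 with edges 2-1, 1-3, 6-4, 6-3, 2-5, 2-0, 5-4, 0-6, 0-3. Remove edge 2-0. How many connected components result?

1

2 and 0 are still connected via 2-1-3-0, so the component count stays at 1.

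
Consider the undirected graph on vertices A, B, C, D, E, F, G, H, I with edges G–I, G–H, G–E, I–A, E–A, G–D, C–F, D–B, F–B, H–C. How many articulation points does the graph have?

Removing G increases the component count from 1 to 2, so G is a cut vertex.
By contrast removing D leaves 1 component; it is not a cut vertex. No other vertex is a cut vertex either.

1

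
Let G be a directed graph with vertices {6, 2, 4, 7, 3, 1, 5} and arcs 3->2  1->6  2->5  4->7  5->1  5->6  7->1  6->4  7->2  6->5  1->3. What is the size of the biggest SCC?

{1, 2, 3, 4, 5, 6, 7} are all mutually reachable — one SCC of size 7.
The largest has 7 vertices.

7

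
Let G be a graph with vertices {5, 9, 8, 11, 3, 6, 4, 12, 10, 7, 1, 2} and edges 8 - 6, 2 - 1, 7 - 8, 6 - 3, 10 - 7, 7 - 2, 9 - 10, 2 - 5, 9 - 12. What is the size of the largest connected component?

10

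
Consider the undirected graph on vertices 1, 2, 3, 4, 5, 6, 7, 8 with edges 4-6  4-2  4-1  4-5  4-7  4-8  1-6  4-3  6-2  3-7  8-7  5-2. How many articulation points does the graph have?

Removing 4 increases the component count from 1 to 2, so 4 is a cut vertex.
By contrast removing 7 leaves 1 component; it is not a cut vertex. No other vertex is a cut vertex either.

1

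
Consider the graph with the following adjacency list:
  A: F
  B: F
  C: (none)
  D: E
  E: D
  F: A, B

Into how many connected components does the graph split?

3

C is isolated — a component by itself.
Starting from D we can reach D, E. That is one component of size 2.
Starting from A we can reach A, B, F. That is one component of size 3.
Total: 3 components.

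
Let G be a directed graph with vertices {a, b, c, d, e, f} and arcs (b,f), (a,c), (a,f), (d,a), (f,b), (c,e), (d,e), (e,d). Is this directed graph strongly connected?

There is no directed path from b to e, so the graph is not strongly connected.

No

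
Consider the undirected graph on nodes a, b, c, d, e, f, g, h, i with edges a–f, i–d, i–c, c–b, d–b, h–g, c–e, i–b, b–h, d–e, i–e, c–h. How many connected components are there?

2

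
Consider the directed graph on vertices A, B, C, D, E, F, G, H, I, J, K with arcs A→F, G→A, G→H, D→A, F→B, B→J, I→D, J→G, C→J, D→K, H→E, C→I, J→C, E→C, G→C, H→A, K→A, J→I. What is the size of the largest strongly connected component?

{A, B, C, D, E, F, G, H, I, J, K} are all mutually reachable — one SCC of size 11.
The largest has 11 vertices.

11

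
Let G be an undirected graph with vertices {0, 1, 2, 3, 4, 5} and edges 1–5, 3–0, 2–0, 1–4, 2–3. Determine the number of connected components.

Starting from 1 we can reach 1, 4, 5. That is one component of size 3.
Starting from 0 we can reach 0, 2, 3. That is one component of size 3.
Total: 2 components.

2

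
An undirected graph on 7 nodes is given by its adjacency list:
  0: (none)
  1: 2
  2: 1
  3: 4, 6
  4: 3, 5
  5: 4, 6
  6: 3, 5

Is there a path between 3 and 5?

From 3 we can reach 3, 4, 5, 6, which includes 5.

Yes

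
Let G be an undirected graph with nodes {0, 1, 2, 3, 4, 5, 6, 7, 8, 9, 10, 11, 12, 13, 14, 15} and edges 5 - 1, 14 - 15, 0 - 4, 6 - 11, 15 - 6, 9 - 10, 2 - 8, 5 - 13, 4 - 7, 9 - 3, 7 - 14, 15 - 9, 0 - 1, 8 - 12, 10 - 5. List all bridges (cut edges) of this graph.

The edges on the cycle 0-4-7-14-15-9-10-5-1-0 are not bridges since each lies on that cycle.
But removing 2 - 8 disconnects 2 from 8; removing 3 - 9 disconnects 3 from 9; removing 8 - 12 disconnects 8 from 12; removing 6 - 15 disconnects 6 from 15 — these are bridges.
In total 6 edges are bridges.

11-6, 12-8, 13-5, 15-6, 2-8, 3-9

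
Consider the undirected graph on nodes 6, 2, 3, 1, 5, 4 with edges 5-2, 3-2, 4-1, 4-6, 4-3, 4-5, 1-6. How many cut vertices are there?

Removing 4 increases the component count from 1 to 2, so 4 is a cut vertex.
By contrast removing 1 leaves 1 component; it is not a cut vertex. No other vertex is a cut vertex either.

1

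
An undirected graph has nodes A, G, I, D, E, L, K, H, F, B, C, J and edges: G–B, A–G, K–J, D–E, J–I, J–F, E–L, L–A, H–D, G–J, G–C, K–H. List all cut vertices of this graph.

Removing G increases the component count from 1 to 3, so G is a cut vertex.
Removing J increases the component count from 1 to 3, so J is a cut vertex.
By contrast removing E leaves 1 component; it is not a cut vertex. No other vertex is a cut vertex either.

G, J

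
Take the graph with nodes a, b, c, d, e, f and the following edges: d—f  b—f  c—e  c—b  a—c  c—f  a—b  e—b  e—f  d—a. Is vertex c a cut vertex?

No

Deleting c leaves 1 component (was 1) (its neighbors a, b, e, f remain connected to each other), so c is not a cut vertex.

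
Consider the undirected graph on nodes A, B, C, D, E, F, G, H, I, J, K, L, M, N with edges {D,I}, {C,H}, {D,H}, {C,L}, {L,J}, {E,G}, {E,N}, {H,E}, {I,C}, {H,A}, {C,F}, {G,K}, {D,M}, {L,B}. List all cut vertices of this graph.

C, D, E, G, H, L

Removing C increases the component count from 1 to 3, so C is a cut vertex.
Removing D increases the component count from 1 to 2, so D is a cut vertex.
Removing E increases the component count from 1 to 3, so E is a cut vertex.
Likewise G, H, L are cut vertices.
By contrast removing A leaves 1 component; it is not a cut vertex. No other vertex is a cut vertex either.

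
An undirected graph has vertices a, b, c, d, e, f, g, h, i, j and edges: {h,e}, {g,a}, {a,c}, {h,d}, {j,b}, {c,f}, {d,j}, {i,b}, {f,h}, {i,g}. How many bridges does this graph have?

1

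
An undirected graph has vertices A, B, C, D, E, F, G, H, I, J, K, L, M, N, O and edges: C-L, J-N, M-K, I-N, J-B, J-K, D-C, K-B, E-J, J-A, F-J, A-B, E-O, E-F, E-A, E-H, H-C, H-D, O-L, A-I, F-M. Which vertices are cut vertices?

Removing E increases the component count from 2 to 3, so E is a cut vertex.
By contrast removing M leaves 2 components; it is not a cut vertex. No other vertex is a cut vertex either.

E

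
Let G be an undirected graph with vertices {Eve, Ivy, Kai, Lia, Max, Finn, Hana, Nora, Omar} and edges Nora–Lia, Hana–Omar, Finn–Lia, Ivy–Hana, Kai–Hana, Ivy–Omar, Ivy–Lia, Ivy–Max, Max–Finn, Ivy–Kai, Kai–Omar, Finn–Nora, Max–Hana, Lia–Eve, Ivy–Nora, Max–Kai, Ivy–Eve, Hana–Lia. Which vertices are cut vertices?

Removing Lia, for instance, still leaves 1 component. No single vertex removal increases the component count — the graph has no articulation points.

none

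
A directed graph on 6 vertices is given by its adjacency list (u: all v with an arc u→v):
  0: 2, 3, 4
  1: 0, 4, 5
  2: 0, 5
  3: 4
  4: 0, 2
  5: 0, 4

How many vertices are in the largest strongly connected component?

5

{0, 2, 3, 4, 5} are all mutually reachable — one SCC of size 5.
{1} is an SCC by itself.
The largest has 5 vertices.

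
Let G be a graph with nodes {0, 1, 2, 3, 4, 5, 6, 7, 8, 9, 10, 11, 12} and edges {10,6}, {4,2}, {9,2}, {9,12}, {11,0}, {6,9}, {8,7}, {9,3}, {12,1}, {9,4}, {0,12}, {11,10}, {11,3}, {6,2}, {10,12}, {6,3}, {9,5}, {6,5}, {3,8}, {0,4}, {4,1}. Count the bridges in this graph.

The edges on the cycle 6-9-5-6 are not bridges since each lies on that cycle.
But removing 7–8 disconnects 7 from 8; removing 8–3 disconnects 8 from 3 — these are bridges.
That makes 2 bridges.

2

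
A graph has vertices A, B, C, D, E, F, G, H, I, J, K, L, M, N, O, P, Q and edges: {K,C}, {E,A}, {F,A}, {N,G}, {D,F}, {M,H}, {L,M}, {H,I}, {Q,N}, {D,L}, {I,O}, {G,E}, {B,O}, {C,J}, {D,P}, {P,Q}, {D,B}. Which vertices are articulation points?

C, D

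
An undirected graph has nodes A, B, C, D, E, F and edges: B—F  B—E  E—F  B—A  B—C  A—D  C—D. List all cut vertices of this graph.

Removing B increases the component count from 1 to 2, so B is a cut vertex.
By contrast removing F leaves 1 component; it is not a cut vertex. No other vertex is a cut vertex either.

B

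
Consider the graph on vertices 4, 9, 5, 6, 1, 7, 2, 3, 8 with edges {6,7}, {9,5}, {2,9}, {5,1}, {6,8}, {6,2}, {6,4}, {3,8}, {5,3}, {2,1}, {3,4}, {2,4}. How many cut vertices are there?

1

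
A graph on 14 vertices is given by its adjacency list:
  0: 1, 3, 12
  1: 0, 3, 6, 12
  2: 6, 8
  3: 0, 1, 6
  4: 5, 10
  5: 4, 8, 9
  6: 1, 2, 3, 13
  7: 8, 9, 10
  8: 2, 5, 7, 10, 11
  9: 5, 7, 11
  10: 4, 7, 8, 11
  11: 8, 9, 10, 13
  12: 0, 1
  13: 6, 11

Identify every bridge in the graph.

none

The edges on the cycle 8-5-4-10-8 are not bridges since each lies on that cycle.
Every edge lies on some cycle, so there are no bridges.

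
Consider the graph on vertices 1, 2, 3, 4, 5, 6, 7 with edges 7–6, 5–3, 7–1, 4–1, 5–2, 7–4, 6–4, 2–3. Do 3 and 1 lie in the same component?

No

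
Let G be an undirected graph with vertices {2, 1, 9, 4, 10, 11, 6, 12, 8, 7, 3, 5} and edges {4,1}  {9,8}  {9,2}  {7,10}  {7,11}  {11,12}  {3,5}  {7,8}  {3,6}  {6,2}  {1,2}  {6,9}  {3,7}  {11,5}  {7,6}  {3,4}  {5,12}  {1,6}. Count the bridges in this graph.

The edges on the cycle 3-7-11-12-5-3 are not bridges since each lies on that cycle.
But removing 7-10 disconnects 7 from 10 — this is a bridge.

1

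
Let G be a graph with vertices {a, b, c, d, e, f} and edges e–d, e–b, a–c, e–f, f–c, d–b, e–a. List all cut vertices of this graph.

e

Removing e increases the component count from 1 to 2, so e is a cut vertex.
By contrast removing a leaves 1 component; it is not a cut vertex. No other vertex is a cut vertex either.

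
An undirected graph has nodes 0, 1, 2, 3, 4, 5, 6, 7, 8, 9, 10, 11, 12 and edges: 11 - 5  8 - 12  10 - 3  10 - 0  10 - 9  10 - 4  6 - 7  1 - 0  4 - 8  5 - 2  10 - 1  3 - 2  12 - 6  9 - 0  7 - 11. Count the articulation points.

1

Removing 10 increases the component count from 1 to 2, so 10 is a cut vertex.
By contrast removing 12 leaves 1 component; it is not a cut vertex. No other vertex is a cut vertex either.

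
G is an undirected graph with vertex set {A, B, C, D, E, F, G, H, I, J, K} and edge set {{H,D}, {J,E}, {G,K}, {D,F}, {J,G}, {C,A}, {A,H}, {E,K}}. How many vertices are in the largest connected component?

B is isolated — a component by itself.
I is isolated — a component by itself.
Starting from E we can reach E, G, J, K. That is one component of size 4.
Starting from A we can reach A, C, D, F, H. That is one component of size 5.
The largest has 5 vertices.

5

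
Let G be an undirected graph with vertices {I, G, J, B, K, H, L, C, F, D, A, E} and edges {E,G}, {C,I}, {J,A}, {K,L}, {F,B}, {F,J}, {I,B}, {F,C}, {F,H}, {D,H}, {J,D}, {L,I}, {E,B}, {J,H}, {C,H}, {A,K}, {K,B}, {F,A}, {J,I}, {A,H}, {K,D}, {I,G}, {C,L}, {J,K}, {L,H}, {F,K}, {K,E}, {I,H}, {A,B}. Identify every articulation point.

none

Removing C, for instance, still leaves 1 component. No single vertex removal increases the component count — the graph has no articulation points.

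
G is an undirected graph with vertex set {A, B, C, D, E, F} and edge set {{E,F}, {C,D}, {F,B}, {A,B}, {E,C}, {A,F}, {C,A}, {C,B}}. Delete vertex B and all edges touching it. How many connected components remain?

1

With B gone, the remaining components are: {A, C, D, E, F}.
That is 1 component.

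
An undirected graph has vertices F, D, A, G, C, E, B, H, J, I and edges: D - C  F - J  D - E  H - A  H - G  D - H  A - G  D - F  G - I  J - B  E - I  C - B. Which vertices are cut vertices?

Removing D increases the component count from 1 to 2, so D is a cut vertex.
By contrast removing I leaves 1 component; it is not a cut vertex. No other vertex is a cut vertex either.

D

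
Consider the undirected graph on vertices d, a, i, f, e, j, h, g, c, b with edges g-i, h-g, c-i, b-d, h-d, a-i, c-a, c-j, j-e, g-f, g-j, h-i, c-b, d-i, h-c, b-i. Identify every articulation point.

Removing g increases the component count from 1 to 2, so g is a cut vertex.
Removing j increases the component count from 1 to 2, so j is a cut vertex.
By contrast removing h leaves 1 component; it is not a cut vertex. No other vertex is a cut vertex either.

g, j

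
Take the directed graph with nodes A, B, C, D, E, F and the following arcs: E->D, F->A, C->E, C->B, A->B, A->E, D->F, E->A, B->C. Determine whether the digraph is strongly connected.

From D we can reach every vertex (A, B, C, D, E, F), and every vertex can reach D (A, B, C, D, E, F). So the whole graph is one strongly connected component.

Yes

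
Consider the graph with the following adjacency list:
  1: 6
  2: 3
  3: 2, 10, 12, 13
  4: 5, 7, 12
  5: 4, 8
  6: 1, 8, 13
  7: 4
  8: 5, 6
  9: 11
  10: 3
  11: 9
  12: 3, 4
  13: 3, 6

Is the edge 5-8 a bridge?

After removing 5-8, the path 5-4-12-3-13-6-8 still connects them, so the edge is not a bridge.

No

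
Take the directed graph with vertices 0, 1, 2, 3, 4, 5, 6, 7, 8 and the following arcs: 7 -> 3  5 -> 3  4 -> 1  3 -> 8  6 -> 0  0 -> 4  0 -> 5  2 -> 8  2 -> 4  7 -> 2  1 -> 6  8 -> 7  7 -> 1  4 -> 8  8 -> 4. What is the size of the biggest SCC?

9

{0, 1, 2, 3, 4, 5, 6, 7, 8} are all mutually reachable — one SCC of size 9.
The largest has 9 vertices.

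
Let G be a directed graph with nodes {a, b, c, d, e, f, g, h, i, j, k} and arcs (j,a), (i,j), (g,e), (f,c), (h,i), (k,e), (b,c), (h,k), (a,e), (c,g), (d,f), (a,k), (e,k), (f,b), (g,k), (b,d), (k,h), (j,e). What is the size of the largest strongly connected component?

6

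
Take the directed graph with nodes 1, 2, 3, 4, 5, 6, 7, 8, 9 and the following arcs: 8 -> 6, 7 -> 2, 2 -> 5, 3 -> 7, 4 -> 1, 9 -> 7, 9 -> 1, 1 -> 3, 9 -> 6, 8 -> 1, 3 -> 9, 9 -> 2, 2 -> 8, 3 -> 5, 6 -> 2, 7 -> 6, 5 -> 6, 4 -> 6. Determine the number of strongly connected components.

{1, 2, 3, 5, 6, 7, 8, 9} are all mutually reachable — one SCC of size 8.
{4} is an SCC by itself.
That gives 2 strongly connected components.

2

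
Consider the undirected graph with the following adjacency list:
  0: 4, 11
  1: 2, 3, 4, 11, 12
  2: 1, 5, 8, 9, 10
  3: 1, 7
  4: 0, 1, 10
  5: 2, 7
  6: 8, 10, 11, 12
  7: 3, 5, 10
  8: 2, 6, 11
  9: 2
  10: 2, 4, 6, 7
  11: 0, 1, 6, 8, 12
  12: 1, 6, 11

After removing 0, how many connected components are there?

1

With 0 gone, the remaining components are: {1, 2, 3, 4, 5, 6, 7, 8, 9, 10, 11, 12}.
That is 1 component.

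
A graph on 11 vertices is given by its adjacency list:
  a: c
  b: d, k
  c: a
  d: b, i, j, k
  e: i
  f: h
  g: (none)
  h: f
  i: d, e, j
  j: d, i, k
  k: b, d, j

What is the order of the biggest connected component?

g is isolated — a component by itself.
Starting from f we can reach f, h. That is one component of size 2.
Starting from a we can reach a, c. That is one component of size 2.
Starting from b we can reach b, d, e, i, j, k. That is one component of size 6.
The largest has 6 vertices.

6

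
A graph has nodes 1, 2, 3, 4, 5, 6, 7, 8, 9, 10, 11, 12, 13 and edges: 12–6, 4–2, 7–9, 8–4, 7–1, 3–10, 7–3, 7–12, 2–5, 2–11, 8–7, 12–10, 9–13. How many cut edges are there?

9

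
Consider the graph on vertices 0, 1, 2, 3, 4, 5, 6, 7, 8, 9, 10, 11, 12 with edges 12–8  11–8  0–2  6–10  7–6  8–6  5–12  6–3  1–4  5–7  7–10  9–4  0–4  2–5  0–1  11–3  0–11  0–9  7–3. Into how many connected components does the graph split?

1

Starting from 0 we can reach 0, 1, 2, 3, 4, 5, 6, 7, 8, 9, 10, 11, 12. That is one component of size 13.
Total: 1 component.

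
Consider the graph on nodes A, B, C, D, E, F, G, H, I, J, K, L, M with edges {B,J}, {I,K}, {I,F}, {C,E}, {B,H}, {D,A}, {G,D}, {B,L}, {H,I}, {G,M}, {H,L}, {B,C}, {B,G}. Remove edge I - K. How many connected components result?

Before removal there is 1 component.
I - K is a bridge — removing it separates I's side from K's side.
After removal: 2 components.

2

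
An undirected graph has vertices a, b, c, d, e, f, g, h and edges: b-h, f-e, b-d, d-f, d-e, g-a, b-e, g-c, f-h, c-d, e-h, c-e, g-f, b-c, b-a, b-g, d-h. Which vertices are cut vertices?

Removing b, for instance, still leaves 1 component. No single vertex removal increases the component count — the graph has no articulation points.

none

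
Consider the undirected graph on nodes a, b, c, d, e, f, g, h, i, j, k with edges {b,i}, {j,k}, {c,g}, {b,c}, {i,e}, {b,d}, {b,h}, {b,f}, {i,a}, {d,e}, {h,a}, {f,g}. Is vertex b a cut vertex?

Deleting b raises the number of components from 2 to 3, so b is a cut vertex.

Yes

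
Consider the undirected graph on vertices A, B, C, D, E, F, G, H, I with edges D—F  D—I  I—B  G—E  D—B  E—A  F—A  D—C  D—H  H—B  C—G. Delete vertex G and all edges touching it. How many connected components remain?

With G gone, the remaining components are: {A, B, C, D, E, F, H, I}.
That is 1 component.

1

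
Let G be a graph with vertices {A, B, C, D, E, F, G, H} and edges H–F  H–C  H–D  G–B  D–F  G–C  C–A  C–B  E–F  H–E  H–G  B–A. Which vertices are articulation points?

Removing H increases the component count from 1 to 2, so H is a cut vertex.
By contrast removing D leaves 1 component; it is not a cut vertex. No other vertex is a cut vertex either.

H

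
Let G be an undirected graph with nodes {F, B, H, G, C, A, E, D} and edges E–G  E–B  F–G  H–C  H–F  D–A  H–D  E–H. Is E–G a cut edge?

No

After removing E–G, the path E-H-F-G still connects them, so the edge is not a bridge.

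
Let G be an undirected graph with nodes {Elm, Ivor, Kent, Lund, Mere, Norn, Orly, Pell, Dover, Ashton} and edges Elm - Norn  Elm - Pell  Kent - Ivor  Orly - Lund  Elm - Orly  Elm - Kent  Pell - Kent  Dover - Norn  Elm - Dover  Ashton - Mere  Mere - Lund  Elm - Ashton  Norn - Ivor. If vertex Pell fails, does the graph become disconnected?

No

Deleting Pell leaves 1 component (was 1) (its neighbors Elm, Kent remain connected to each other), so Pell is not a cut vertex.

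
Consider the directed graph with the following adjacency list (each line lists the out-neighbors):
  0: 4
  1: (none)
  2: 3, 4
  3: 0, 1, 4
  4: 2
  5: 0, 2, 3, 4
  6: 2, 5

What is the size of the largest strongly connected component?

4

{0, 2, 3, 4} are all mutually reachable — one SCC of size 4.
{6} is an SCC by itself.
{5} is an SCC by itself.
{1} is an SCC by itself.
The largest has 4 vertices.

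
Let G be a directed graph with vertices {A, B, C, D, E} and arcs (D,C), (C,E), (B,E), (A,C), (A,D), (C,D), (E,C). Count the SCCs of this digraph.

3

{C, D, E} are all mutually reachable — one SCC of size 3.
{A} is an SCC by itself.
{B} is an SCC by itself.
That gives 3 strongly connected components.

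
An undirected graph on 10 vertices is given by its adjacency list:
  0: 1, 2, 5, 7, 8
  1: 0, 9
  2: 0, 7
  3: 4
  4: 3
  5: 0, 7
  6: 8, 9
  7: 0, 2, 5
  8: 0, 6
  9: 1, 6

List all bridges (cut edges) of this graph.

The edges on the cycle 0-2-7-0 are not bridges since each lies on that cycle.
But removing 4-3 disconnects 4 from 3 — this is a bridge.

3-4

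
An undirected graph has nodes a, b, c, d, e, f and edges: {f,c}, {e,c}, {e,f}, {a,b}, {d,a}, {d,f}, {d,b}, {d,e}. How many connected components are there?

Starting from a we can reach a, b, c, d, e, f. That is one component of size 6.
Total: 1 component.

1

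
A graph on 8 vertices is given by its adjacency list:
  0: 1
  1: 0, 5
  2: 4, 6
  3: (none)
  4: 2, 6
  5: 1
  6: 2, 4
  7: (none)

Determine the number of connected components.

4

3 is isolated — a component by itself.
7 is isolated — a component by itself.
Starting from 2 we can reach 2, 4, 6. That is one component of size 3.
Starting from 0 we can reach 0, 1, 5. That is one component of size 3.
Total: 4 components.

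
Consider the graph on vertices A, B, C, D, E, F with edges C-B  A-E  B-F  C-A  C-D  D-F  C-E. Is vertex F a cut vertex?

No

Deleting F leaves 1 component (was 1) (its neighbors B, D remain connected to each other), so F is not a cut vertex.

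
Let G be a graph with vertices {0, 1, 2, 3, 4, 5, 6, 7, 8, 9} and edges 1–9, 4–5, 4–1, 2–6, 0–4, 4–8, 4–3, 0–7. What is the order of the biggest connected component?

8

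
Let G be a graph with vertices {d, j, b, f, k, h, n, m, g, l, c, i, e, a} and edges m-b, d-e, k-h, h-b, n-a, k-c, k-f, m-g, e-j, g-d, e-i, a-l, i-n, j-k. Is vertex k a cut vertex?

Yes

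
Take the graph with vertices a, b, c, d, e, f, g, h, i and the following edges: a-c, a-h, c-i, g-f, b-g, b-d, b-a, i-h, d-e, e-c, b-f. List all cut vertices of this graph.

Removing b increases the component count from 1 to 2, so b is a cut vertex.
By contrast removing f leaves 1 component; it is not a cut vertex. No other vertex is a cut vertex either.

b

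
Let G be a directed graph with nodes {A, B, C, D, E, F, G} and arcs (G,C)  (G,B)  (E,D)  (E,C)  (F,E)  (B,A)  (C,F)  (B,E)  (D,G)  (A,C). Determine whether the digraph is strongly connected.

Yes

From A we can reach every vertex (A, B, C, D, E, F, G), and every vertex can reach A (A, B, C, D, E, F, G). So the whole graph is one strongly connected component.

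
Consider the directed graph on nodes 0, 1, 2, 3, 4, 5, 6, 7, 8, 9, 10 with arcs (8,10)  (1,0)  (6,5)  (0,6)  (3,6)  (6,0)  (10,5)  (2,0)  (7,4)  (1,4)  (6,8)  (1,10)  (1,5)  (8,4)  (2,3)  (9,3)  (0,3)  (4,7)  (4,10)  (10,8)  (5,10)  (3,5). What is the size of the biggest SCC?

5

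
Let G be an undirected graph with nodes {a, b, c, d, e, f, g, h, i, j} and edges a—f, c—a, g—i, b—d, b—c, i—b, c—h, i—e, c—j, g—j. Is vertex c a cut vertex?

Deleting c raises the number of components from 1 to 3, so c is a cut vertex.

Yes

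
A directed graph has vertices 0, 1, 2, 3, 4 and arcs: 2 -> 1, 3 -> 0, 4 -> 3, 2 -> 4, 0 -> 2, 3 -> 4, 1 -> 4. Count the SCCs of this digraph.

1

{0, 1, 2, 3, 4} are all mutually reachable — one SCC of size 5.
That gives 1 strongly connected component.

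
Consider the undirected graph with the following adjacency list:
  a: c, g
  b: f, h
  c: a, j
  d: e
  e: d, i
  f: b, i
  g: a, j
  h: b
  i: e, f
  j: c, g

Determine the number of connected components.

Starting from a we can reach a, c, g, j. That is one component of size 4.
Starting from b we can reach b, d, e, f, h, i. That is one component of size 6.
Total: 2 components.

2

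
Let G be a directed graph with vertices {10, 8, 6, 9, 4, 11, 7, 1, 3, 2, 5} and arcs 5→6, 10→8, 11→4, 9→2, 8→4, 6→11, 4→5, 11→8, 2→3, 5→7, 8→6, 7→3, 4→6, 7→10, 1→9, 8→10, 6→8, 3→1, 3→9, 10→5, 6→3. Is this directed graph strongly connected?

No

There is no directed path from 1 to 5, so the graph is not strongly connected.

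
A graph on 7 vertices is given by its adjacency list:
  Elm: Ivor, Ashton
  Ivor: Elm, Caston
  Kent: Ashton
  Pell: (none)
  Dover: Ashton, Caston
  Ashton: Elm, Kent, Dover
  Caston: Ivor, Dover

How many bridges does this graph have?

The edges on the cycle Caston-Ivor-Elm-Ashton-Dover-Caston are not bridges since each lies on that cycle.
But removing Ashton-Kent disconnects Ashton from Kent — this is a bridge.

1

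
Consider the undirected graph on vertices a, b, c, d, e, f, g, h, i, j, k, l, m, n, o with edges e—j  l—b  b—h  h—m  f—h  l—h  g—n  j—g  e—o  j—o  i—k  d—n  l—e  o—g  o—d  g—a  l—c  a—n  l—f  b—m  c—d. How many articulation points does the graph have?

1

Removing l increases the component count from 2 to 3, so l is a cut vertex.
By contrast removing k leaves 2 components; it is not a cut vertex. No other vertex is a cut vertex either.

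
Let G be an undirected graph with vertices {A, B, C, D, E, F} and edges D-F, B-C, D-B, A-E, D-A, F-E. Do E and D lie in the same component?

From E we can reach A, B, C, D, E, F, which includes D.

Yes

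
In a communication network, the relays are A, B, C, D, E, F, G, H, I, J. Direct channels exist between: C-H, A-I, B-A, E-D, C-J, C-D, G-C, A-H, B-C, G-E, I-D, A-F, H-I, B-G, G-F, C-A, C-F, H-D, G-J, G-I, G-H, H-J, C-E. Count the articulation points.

0

Removing J, for instance, still leaves 1 component. No single vertex removal increases the component count — the graph has no articulation points.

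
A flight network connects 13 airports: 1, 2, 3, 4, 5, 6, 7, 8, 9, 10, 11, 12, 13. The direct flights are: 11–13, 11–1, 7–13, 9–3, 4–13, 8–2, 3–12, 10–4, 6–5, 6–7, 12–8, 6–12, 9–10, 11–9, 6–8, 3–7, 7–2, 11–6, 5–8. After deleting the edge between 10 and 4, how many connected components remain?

1

10 and 4 are still connected via 10-9-11-13-4, so the component count stays at 1.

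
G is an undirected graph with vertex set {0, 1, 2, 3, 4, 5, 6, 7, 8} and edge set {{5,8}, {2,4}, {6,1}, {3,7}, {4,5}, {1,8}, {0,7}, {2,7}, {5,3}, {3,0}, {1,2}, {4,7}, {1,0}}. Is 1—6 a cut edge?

Removing 1—6 leaves no path between 1 and 6: the component count goes from 1 to 2. So it is a bridge.

Yes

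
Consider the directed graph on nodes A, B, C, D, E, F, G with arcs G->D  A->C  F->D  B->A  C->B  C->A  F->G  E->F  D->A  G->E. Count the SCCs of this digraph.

3

{A, B, C} are all mutually reachable — one SCC of size 3.
{E, F, G} are all mutually reachable — one SCC of size 3.
{D} is an SCC by itself.
That gives 3 strongly connected components.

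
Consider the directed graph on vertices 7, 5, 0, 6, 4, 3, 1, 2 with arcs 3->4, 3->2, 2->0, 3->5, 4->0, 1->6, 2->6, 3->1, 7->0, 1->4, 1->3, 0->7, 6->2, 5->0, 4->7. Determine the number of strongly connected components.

{1, 3} are all mutually reachable — one SCC of size 2.
{2, 6} are all mutually reachable — one SCC of size 2.
{0, 7} are all mutually reachable — one SCC of size 2.
{5} is an SCC by itself.
{4} is an SCC by itself.
That gives 5 strongly connected components.

5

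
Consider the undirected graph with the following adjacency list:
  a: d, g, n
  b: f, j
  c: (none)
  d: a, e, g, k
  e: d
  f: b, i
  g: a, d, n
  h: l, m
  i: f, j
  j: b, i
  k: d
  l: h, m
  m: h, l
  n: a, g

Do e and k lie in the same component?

Yes

From e we can reach a, d, e, g, k, n, which includes k.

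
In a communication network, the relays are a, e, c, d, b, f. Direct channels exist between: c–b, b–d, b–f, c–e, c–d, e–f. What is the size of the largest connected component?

5

a is isolated — a component by itself.
Starting from b we can reach b, c, d, e, f. That is one component of size 5.
The largest has 5 vertices.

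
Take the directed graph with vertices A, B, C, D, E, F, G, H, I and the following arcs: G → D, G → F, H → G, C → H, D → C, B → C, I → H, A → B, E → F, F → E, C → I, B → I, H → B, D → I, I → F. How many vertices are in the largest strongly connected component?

{B, C, D, G, H, I} are all mutually reachable — one SCC of size 6.
{E, F} are all mutually reachable — one SCC of size 2.
{A} is an SCC by itself.
The largest has 6 vertices.

6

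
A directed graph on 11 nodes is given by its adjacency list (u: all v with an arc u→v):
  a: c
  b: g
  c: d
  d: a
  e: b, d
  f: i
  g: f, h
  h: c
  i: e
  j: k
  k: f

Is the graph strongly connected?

No

There is no directed path from b to j, so the graph is not strongly connected.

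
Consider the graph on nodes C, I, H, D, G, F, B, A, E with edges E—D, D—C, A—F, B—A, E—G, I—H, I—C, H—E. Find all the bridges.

The edges on the cycle I-H-E-D-C-I are not bridges since each lies on that cycle.
But removing B—A disconnects B from A; removing E—G disconnects E from G; removing F—A disconnects F from A — these are bridges.

A-B, A-F, E-G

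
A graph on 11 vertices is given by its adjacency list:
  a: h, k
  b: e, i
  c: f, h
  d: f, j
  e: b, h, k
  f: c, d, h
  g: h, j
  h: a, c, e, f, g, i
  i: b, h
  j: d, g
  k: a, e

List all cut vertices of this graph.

h

Removing h increases the component count from 1 to 2, so h is a cut vertex.
By contrast removing c leaves 1 component; it is not a cut vertex. No other vertex is a cut vertex either.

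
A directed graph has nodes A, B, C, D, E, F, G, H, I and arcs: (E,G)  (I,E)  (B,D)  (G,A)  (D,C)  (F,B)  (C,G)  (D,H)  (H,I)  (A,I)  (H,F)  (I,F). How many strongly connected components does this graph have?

1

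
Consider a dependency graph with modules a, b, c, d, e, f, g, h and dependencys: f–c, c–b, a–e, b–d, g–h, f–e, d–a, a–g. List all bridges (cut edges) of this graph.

a-g, g-h

The edges on the cycle f-c-b-d-a-e-f are not bridges since each lies on that cycle.
But removing g–h disconnects g from h; removing a–g disconnects a from g — these are bridges.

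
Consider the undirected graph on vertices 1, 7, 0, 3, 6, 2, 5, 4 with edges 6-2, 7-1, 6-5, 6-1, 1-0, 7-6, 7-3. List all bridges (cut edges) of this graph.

The edges on the cycle 7-6-1-7 are not bridges since each lies on that cycle.
But removing 6-5 disconnects 6 from 5; removing 6-2 disconnects 6 from 2; removing 1-0 disconnects 1 from 0; removing 7-3 disconnects 7 from 3 — these are bridges.

0-1, 2-6, 3-7, 5-6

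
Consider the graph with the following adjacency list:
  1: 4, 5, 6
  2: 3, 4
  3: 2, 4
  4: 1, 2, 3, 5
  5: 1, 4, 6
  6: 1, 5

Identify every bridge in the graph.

The edges on the cycle 4-2-3-4 are not bridges since each lies on that cycle.
Every edge lies on some cycle, so there are no bridges.

none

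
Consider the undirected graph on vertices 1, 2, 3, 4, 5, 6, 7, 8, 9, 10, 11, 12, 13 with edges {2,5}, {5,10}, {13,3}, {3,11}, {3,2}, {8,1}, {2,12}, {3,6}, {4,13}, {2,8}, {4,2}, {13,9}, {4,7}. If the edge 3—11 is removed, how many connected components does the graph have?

2

Before removal there is 1 component.
3—11 is a bridge — removing it separates 3's side from 11's side.
After removal: 2 components.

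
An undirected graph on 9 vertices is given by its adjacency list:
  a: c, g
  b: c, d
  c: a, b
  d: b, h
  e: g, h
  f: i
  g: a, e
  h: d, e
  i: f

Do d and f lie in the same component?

No

The component containing d is {a, b, c, d, e, g, h}, and f is not in it.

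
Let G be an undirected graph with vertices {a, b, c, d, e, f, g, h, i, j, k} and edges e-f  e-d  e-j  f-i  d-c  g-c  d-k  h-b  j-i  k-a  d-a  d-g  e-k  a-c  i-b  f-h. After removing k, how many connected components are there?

1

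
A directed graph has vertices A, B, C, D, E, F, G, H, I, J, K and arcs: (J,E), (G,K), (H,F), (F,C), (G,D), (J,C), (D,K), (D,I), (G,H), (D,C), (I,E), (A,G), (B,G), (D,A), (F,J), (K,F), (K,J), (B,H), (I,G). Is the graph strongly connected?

No

There is no directed path from G to B, so the graph is not strongly connected.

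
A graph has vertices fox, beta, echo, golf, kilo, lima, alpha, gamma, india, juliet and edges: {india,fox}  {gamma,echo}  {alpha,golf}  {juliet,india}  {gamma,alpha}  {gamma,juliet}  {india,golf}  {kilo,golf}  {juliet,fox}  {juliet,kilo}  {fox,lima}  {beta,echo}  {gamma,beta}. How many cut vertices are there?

2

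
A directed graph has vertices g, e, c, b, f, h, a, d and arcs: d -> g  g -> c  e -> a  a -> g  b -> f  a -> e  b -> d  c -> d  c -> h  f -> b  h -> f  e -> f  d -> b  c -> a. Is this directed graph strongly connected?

Yes

From g we can reach every vertex (a, b, c, d, e, f, g, h), and every vertex can reach g (a, b, c, d, e, f, g, h). So the whole graph is one strongly connected component.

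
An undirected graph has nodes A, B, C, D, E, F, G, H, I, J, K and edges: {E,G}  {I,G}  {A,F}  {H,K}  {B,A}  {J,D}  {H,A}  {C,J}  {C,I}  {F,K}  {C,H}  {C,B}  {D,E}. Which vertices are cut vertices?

C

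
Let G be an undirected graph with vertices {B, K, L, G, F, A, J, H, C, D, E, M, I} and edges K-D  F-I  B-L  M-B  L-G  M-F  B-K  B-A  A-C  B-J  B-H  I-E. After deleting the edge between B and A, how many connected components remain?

Before removal there is 1 component.
B-A is a bridge — removing it separates B's side from A's side.
After removal: 2 components.

2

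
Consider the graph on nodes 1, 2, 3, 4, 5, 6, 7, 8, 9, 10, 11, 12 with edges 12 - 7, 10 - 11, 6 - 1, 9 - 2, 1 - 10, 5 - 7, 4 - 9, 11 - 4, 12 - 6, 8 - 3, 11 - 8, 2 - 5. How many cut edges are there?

2

The edges on the cycle 12-6-1-10-11-4-9-2-5-7-12 are not bridges since each lies on that cycle.
But removing 8 - 11 disconnects 8 from 11; removing 8 - 3 disconnects 8 from 3 — these are bridges.
That makes 2 bridges.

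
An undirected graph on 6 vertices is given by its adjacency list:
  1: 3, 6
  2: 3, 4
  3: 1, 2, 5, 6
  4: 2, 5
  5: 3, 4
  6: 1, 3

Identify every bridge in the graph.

The edges on the cycle 3-6-1-3 are not bridges since each lies on that cycle.
Every edge lies on some cycle, so there are no bridges.

none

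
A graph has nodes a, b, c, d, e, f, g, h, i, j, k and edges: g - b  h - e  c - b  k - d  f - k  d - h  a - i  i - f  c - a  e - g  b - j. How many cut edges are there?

1

The edges on the cycle c-a-i-f-k-d-h-e-g-b-c are not bridges since each lies on that cycle.
But removing b - j disconnects b from j — this is a bridge.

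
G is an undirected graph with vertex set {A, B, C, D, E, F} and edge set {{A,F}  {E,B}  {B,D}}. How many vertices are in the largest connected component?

C is isolated — a component by itself.
Starting from A we can reach A, F. That is one component of size 2.
Starting from B we can reach B, D, E. That is one component of size 3.
The largest has 3 vertices.

3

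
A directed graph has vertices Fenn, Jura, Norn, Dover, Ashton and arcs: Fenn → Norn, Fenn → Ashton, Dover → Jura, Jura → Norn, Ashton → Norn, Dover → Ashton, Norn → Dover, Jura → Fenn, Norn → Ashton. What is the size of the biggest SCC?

5

{Fenn, Jura, Norn, Dover, Ashton} are all mutually reachable — one SCC of size 5.
The largest has 5 vertices.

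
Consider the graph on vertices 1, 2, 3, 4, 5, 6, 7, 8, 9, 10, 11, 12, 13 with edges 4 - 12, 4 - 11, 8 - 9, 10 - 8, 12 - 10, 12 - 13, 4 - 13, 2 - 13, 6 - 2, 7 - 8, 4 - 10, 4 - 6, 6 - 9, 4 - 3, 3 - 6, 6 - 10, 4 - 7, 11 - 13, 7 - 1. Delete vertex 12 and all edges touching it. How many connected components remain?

2

With 12 gone, the remaining components are: {5}; {1, 2, 3, 4, 6, 7, 8, 9, 10, 11, 13}.
That is 2 components.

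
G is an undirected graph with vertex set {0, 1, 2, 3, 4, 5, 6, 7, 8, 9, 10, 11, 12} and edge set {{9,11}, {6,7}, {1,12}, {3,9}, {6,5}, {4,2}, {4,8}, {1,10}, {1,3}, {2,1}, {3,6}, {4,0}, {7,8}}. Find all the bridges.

0-4, 1-10, 1-12, 11-9, 3-9, 5-6

The edges on the cycle 4-2-1-3-6-7-8-4 are not bridges since each lies on that cycle.
But removing 9-3 disconnects 9 from 3; removing 9-11 disconnects 9 from 11; removing 6-5 disconnects 6 from 5; removing 1-10 disconnects 1 from 10 — these are bridges.
In total 6 edges are bridges.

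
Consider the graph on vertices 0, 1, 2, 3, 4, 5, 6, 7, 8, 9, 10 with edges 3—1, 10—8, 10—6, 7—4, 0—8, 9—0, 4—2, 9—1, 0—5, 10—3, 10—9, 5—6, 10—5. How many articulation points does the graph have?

Removing 4 increases the component count from 2 to 3, so 4 is a cut vertex.
By contrast removing 3 leaves 2 components; it is not a cut vertex. No other vertex is a cut vertex either.

1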